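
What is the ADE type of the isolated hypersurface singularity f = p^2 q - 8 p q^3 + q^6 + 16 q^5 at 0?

D_{7}

The Hessian of f at 0 has rank 0. Corank 2; j^3 = p^2*q has shape L^2 M (L != M), so D-series; mu = 7 gives D_7.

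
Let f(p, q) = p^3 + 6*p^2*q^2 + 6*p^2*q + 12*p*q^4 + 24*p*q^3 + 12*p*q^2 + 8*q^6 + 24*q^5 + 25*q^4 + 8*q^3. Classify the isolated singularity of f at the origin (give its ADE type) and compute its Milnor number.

Type E_{6}, Milnor number mu = 6.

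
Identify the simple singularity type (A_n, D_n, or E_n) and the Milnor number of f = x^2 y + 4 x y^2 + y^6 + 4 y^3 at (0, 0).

The Hessian of f at 0 is [[0, 0], [0, 0]] with rank 0, so corank 2. A Groebner basis of the Jacobian ideal J(f) in C{x,y} is {x^2/6 + y^5 - 2*y^2/3, x^3 + 8*y^3, x*y + 2*y^2}; counting standard monomials gives mu = 7. Corank 2; j^3 = y*(x + 2*y)^2 has shape L^2 M (L != M), so D-series; mu = 7 gives D_7.

Type D_{7}, Milnor number mu = 7.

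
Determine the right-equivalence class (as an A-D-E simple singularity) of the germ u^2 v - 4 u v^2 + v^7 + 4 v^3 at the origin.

D8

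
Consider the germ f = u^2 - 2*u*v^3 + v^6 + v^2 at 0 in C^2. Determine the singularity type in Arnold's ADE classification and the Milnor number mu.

Type A1, Milnor number mu = 1.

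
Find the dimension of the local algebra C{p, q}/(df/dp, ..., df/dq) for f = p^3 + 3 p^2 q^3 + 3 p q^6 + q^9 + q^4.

6

The Hessian of f at 0 has rank 0. Corank 2; j^3 = p^3 is a perfect cube, so E-series; the 4-jet and mu = 6 give E_6.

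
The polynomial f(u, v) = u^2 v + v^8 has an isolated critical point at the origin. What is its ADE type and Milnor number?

Type D_9, Milnor number mu = 9.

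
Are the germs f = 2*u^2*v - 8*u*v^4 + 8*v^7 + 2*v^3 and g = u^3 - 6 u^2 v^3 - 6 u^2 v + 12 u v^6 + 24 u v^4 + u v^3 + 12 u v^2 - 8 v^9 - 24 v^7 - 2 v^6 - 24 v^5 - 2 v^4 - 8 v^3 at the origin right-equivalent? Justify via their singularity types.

No.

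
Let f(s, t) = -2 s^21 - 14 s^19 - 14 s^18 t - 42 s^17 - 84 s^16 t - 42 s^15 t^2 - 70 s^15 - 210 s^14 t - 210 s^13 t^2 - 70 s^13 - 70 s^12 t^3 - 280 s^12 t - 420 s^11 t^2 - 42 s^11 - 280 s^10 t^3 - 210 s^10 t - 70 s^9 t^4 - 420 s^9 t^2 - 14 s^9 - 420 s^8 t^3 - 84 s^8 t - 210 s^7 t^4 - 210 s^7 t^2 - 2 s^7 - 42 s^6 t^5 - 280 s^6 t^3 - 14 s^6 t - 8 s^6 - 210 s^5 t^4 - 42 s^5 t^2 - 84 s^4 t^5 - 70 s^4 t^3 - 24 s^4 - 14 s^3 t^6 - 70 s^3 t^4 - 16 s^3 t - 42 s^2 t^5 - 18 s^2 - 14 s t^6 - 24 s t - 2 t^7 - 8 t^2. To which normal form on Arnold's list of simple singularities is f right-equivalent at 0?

The Hessian of f at 0 is [[-36, -24], [-24, -16]] with rank 1, so corank 1. A Groebner basis of the Jacobian ideal J(f) in C{s,t} is {-81*s*t/16 + t^4 - 27*t^2/8, s*t^2 + 9*s/8 + 4*t^3/9 + 3*t/4, s^2 + 4*s*t/3 + 4*t^2/9}; counting standard monomials gives mu = 6. Corank 1: A-series; mu = 6 gives A_6.

A6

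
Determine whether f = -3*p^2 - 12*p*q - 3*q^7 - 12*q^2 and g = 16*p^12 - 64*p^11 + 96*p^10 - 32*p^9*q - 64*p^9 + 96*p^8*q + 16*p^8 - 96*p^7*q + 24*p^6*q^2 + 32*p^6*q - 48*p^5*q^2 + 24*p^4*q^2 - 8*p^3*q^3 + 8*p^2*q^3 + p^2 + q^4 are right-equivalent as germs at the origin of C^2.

No.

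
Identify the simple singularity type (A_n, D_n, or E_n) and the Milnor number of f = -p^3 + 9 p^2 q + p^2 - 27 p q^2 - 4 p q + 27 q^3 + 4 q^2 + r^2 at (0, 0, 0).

Type A2, Milnor number mu = 2.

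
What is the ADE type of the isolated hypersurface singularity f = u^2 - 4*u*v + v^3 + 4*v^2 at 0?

A_2

The Hessian of f at 0 has rank 1. Corank 1: A-series; mu = 2 gives A_2.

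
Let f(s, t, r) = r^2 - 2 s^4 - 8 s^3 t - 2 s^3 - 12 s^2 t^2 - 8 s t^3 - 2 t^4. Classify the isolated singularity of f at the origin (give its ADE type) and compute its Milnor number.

Type E6, Milnor number mu = 6.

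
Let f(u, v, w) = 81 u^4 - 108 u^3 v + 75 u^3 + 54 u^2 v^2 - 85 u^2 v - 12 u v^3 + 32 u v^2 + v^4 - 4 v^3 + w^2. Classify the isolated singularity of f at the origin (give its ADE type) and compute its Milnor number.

The Hessian of f at 0 has rank 1. Corank 2; j^3 = (3*u - v)*(5*u - 2*v)^2 has shape L^2 M (L != M), so D-series; mu = 5 gives D_5.

Type D5, Milnor number mu = 5.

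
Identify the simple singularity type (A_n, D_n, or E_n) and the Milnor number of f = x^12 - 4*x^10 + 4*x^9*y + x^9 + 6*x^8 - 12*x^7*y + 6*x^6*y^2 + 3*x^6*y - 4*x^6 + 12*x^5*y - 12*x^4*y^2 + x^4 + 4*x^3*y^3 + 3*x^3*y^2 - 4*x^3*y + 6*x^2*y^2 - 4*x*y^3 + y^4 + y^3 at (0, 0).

Type E_6, Milnor number mu = 6.

The Hessian of f at 0 has rank 0. Corank 2; j^3 = y^3 is a perfect cube, so E-series; the 4-jet and mu = 6 give E_6.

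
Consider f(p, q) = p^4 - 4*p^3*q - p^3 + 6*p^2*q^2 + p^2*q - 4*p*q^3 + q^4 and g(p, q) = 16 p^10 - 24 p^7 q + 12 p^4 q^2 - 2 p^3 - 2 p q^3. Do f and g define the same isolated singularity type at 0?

No.

The Hessian of f at 0 has rank 0. Corank 2; j^3 = -p^2*(p - q) has shape L^2 M (L != M), so D-series; mu = 5 gives D_5. The Hessian of g at 0 has rank 0. Corank 2; j^3 = -2*p^3 is a perfect cube, so E-series; the 4-jet and mu = 7 give E_7. f is D_5 but g is E_7, hence not right-equivalent.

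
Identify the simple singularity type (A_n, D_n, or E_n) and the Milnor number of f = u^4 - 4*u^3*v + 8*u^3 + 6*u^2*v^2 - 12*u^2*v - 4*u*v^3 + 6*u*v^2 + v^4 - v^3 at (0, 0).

Type E6, Milnor number mu = 6.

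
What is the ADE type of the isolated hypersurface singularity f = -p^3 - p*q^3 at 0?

The Hessian of f at 0 is [[0, 0], [0, 0]] with rank 0, so corank 2. A Groebner basis of the Jacobian ideal J(f) in C{p,q} is {p^3, p*q^2, 3*p^2 + q^3}; counting standard monomials gives mu = 7. Corank 2; j^3 = -p^3 is a perfect cube, so E-series; the 4-jet and mu = 7 give E_7.

E_7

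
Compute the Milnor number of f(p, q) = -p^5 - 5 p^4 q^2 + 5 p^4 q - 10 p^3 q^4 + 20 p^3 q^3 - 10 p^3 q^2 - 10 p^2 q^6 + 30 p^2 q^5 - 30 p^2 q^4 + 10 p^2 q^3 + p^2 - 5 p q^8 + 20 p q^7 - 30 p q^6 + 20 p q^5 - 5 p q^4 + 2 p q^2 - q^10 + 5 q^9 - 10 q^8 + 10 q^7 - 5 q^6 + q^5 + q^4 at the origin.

The Hessian of f at 0 has rank 1. Corank 1: A-series; mu = 4 gives A_4.

4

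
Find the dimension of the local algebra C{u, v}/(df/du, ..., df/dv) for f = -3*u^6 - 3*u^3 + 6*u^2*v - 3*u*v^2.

7

The Hessian of f at 0 has rank 0. Corank 2; j^3 = -3*u*(u - v)^2 has shape L^2 M (L != M), so D-series; mu = 7 gives D_7.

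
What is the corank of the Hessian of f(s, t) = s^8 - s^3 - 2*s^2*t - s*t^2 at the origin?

Hessian at 0 has rank 0.

2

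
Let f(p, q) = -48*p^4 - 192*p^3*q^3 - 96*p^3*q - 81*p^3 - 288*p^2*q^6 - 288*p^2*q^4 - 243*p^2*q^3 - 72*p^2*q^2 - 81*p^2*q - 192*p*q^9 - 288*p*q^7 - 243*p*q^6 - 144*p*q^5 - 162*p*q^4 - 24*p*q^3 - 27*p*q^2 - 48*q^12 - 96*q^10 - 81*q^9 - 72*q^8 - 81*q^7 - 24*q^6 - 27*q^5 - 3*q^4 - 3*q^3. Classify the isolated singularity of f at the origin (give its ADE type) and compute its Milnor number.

Type E_{6}, Milnor number mu = 6.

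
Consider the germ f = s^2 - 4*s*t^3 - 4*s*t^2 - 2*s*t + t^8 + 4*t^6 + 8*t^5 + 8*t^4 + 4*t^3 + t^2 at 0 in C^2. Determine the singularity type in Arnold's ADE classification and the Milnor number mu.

Type A_7, Milnor number mu = 7.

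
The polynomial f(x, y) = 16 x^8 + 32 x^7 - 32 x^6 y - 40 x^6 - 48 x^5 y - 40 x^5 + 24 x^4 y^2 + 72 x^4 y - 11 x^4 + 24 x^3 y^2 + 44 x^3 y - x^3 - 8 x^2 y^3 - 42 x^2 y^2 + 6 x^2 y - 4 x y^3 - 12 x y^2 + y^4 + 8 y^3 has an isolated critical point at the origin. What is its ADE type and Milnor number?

Type E_6, Milnor number mu = 6.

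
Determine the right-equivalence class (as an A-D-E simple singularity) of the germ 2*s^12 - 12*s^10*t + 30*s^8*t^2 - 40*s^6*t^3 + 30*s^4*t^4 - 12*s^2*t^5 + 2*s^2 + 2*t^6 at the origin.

A5

The Hessian of f at 0 is [[4, 0], [0, 0]] with rank 1, so corank 1. A Groebner basis of the Jacobian ideal J(f) in C{s,t} is {t^5, s}; counting standard monomials gives mu = 5. Corank 1: A-series; mu = 5 gives A_5.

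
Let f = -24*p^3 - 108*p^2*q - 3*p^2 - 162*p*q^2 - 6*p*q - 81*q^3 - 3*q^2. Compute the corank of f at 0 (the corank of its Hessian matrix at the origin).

Hessian at 0 has rank 1.

1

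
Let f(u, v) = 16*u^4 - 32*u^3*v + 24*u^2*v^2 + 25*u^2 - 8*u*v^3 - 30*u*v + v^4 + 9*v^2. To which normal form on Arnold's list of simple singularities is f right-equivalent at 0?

A_{3}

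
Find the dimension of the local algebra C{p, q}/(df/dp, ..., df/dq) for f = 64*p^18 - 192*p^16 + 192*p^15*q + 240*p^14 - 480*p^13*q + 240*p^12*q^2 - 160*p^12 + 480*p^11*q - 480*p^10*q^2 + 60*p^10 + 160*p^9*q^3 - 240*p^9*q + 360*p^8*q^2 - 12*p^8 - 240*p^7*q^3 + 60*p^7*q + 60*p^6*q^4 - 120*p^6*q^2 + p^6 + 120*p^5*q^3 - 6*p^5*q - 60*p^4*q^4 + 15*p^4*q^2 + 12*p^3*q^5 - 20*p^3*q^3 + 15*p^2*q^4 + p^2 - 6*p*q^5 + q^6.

The Hessian of f at 0 has rank 1. Corank 1: A-series; mu = 5 gives A_5.

5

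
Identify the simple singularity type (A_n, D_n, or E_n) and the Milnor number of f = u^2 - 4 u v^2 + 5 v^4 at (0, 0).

Type A_{3}, Milnor number mu = 3.

The Hessian of f at 0 has rank 1. Corank 1: A-series; mu = 3 gives A_3.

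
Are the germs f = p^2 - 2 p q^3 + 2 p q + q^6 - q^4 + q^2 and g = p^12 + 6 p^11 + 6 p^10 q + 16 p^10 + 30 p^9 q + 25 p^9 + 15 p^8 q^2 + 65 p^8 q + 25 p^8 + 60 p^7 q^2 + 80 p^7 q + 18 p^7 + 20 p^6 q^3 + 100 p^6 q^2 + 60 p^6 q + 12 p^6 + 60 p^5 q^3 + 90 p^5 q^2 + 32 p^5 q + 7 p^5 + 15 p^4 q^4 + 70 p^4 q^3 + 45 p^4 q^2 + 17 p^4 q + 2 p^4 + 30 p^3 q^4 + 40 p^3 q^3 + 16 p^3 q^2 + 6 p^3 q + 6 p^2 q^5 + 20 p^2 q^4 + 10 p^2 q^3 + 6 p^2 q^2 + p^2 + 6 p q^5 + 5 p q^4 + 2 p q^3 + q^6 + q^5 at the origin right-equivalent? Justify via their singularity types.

No.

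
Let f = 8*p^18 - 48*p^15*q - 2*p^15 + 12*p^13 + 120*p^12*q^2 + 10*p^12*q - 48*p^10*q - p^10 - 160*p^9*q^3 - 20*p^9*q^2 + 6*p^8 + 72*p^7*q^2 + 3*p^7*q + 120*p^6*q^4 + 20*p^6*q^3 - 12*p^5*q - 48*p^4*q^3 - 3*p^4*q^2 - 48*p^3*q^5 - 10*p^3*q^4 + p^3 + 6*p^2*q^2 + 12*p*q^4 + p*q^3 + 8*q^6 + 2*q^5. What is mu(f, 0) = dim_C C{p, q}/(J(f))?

7

The Hessian of f at 0 is [[0, 0], [0, 0]] with rank 0, so corank 2. A Groebner basis of the Jacobian ideal J(f) in C{p,q} is {-p^2/4 + q^4 - q^3/12, p^3, p^2*q + p^2/12 + q^3/36, p^2/2 + p*q^2 + q^3/6}; counting standard monomials gives mu = 7. Corank 2; j^3 = p^3 is a perfect cube, so E-series; the 4-jet and mu = 7 give E_7.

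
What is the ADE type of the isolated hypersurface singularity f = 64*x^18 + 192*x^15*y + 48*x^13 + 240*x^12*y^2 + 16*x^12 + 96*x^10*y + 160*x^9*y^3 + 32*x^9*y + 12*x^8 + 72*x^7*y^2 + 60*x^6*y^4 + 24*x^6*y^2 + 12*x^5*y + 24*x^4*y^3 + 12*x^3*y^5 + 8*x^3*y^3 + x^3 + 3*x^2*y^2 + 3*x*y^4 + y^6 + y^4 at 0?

The Hessian of f at 0 has rank 0. Corank 2; j^3 = x^3 is a perfect cube, so E-series; the 4-jet and mu = 6 give E_6.

E6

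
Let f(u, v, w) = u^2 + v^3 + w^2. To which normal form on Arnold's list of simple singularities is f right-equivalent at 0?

A_2

The Hessian of f at 0 has rank 2. Corank 1: A-series; mu = 2 gives A_2.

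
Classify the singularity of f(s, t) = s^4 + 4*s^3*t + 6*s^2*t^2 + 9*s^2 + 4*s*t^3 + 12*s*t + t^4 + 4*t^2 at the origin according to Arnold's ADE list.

A_3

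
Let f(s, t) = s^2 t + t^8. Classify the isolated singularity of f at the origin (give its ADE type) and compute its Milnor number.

The Hessian of f at 0 has rank 0. Corank 2; j^3 = s^2*t has shape L^2 M (L != M), so D-series; mu = 9 gives D_9.

Type D9, Milnor number mu = 9.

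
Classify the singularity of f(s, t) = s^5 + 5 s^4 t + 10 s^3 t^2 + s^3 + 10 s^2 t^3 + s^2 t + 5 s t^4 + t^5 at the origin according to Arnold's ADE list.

D6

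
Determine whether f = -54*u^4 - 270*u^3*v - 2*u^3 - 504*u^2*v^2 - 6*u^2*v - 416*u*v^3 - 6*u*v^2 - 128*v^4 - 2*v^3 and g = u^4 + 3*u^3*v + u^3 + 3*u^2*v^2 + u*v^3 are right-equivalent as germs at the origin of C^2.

Yes.

The Hessian of f at 0 has rank 0. Corank 2; j^3 = -2*(u + v)^3 is a perfect cube, so E-series; the 4-jet and mu = 7 give E_7. The Hessian of g at 0 has rank 0. Corank 2; j^3 = u^3 is a perfect cube, so E-series; the 4-jet and mu = 7 give E_7. Both have type E_7, hence right-equivalent.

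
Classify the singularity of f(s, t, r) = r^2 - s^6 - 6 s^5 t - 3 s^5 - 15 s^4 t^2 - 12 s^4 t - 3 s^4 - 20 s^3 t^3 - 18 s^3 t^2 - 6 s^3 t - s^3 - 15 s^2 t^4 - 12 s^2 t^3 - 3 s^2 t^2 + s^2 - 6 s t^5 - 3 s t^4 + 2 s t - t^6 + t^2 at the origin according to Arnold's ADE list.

A_{2}

The Hessian of f at 0 has rank 2. Corank 1: A-series; mu = 2 gives A_2.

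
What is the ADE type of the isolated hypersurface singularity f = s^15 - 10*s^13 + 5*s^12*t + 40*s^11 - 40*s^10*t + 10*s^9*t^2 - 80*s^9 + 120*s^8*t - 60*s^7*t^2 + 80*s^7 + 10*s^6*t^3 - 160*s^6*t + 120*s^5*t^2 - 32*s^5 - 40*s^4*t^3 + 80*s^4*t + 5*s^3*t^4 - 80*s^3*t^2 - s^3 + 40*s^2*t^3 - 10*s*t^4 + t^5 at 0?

E8

The Hessian of f at 0 has rank 0. Corank 2; j^3 = -s^3 is a perfect cube, so E-series; the 5-jet and mu = 8 give E_8.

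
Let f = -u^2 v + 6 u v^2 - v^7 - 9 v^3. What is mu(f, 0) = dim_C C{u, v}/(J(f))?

8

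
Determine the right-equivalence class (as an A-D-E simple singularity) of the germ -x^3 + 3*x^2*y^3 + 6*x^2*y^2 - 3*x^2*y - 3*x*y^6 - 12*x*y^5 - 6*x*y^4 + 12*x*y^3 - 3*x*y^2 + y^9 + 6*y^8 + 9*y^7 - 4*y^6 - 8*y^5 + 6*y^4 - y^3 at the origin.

E_{8}

The Hessian of f at 0 has rank 0. Corank 2; j^3 = -(x + y)^3 is a perfect cube, so E-series; the 5-jet and mu = 8 give E_8.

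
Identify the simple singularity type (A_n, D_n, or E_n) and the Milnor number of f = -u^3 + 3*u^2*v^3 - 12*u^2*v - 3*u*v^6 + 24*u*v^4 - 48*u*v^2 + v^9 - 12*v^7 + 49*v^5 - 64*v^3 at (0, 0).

Type E_{8}, Milnor number mu = 8.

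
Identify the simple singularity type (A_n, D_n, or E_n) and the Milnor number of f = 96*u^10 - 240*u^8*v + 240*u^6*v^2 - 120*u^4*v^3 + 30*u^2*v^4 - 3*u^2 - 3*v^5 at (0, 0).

Type A_{4}, Milnor number mu = 4.

The Hessian of f at 0 has rank 1. Corank 1: A-series; mu = 4 gives A_4.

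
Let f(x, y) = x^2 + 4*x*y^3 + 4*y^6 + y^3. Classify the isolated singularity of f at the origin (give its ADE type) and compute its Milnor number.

The Hessian of f at 0 is [[2, 0], [0, 0]] with rank 1, so corank 1. A Groebner basis of the Jacobian ideal J(f) in C{x,y} is {y^2, x}; counting standard monomials gives mu = 2. Corank 1: A-series; mu = 2 gives A_2.

Type A_{2}, Milnor number mu = 2.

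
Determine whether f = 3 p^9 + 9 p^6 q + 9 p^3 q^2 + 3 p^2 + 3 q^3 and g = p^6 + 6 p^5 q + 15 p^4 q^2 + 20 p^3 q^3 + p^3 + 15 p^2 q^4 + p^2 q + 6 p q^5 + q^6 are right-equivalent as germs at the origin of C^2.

No.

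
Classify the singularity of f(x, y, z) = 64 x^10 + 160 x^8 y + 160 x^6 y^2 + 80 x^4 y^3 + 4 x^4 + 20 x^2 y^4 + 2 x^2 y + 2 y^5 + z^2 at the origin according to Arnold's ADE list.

The Hessian of f at 0 has rank 1. Corank 2; j^3 = 2*x^2*y has shape L^2 M (L != M), so D-series; mu = 6 gives D_6.

D_{6}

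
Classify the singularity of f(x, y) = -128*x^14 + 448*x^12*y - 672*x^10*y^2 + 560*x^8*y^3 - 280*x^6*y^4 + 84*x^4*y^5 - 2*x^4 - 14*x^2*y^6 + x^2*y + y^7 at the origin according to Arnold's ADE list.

D8

The Hessian of f at 0 is [[0, 0], [0, 0]] with rank 0, so corank 2. A Groebner basis of the Jacobian ideal J(f) in C{x,y} is {x^2/7 + y^6, x^3, x*y}; counting standard monomials gives mu = 8. Corank 2; j^3 = x^2*y has shape L^2 M (L != M), so D-series; mu = 8 gives D_8.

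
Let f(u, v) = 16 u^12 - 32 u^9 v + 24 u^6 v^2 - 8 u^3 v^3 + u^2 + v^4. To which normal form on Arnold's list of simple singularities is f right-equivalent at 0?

The Hessian of f at 0 is [[2, 0], [0, 0]] with rank 1, so corank 1. A Groebner basis of the Jacobian ideal J(f) in C{u,v} is {v^3, u}; counting standard monomials gives mu = 3. Corank 1: A-series; mu = 3 gives A_3.

A3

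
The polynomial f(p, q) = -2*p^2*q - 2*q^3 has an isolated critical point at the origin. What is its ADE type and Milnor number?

Type D4, Milnor number mu = 4.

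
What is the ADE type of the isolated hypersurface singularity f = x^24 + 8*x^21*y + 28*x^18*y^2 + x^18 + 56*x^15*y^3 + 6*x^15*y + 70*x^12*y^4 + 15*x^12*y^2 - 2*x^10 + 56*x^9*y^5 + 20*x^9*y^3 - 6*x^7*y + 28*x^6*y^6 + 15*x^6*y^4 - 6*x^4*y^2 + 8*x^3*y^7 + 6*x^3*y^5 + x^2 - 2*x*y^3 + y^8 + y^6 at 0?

The Hessian of f at 0 has rank 1. Corank 1: A-series; mu = 7 gives A_7.

A_{7}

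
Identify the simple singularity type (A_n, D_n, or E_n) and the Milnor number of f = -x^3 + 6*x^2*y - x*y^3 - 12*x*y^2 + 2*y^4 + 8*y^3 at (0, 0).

Type E_7, Milnor number mu = 7.

The Hessian of f at 0 is [[0, 0], [0, 0]] with rank 0, so corank 2. A Groebner basis of the Jacobian ideal J(f) in C{x,y} is {x^3 - 6*x^2*y - 48*x^2 + 192*x*y - 192*y^2, 6*x^2 + x*y^2 - 24*x*y + 24*y^2, 3*x^2 - 12*x*y + y^3 + 12*y^2}; counting standard monomials gives mu = 7. Corank 2; j^3 = -(x - 2*y)^3 is a perfect cube, so E-series; the 4-jet and mu = 7 give E_7.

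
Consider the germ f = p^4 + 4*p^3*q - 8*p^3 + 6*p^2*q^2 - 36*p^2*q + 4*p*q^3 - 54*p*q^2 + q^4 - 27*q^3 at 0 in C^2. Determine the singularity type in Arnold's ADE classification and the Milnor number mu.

The Hessian of f at 0 is [[0, 0], [0, 0]] with rank 0, so corank 2. A Groebner basis of the Jacobian ideal J(f) in C{p,q} is {q^4, p*q^2 + 4*q^3/3, p^2 + 3*p*q + 9*q^2/4}; counting standard monomials gives mu = 6. Corank 2; j^3 = -(2*p + 3*q)^3 is a perfect cube, so E-series; the 4-jet and mu = 6 give E_6.

Type E_{6}, Milnor number mu = 6.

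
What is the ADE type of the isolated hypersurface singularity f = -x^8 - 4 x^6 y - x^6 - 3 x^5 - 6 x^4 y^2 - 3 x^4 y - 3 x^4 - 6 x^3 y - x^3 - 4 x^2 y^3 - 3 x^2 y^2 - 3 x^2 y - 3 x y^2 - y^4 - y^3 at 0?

The Hessian of f at 0 is [[0, 0], [0, 0]] with rank 0, so corank 2. A Groebner basis of the Jacobian ideal J(f) in C{x,y} is {x^3 + 3*x^2/2 + 3*x*y + 3*y^2/2, x^2*y - x^2 - 2*x*y - y^2, x^2/2 + x*y^2 + x*y + y^2/2, y^3}; counting standard monomials gives mu = 6. Corank 2; j^3 = -(x + y)^3 is a perfect cube, so E-series; the 4-jet and mu = 6 give E_6.

E_{6}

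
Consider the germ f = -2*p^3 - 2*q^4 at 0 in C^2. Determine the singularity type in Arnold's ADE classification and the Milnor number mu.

Type E6, Milnor number mu = 6.

The Hessian of f at 0 has rank 0. Corank 2; j^3 = -2*p^3 is a perfect cube, so E-series; the 4-jet and mu = 6 give E_6.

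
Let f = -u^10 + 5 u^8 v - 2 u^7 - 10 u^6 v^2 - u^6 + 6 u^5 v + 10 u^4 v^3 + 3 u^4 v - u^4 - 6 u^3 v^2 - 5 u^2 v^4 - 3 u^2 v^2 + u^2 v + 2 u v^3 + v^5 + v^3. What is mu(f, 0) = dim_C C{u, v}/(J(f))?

4

The Hessian of f at 0 has rank 0. Corank 2; j^3 = v*(u^2 + v^2) splits into three distinct lines over C (the quadratic factor has nonzero discriminant), so D_4.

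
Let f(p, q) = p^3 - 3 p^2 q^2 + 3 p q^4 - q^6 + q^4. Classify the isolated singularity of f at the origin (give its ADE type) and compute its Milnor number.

Type E6, Milnor number mu = 6.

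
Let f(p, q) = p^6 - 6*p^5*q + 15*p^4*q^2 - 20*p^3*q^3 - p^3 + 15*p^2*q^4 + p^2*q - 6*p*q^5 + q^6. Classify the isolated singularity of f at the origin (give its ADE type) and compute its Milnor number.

The Hessian of f at 0 is [[0, 0], [0, 0]] with rank 0, so corank 2. A Groebner basis of the Jacobian ideal J(f) in C{p,q} is {p*q/6 + q^5, p*q^2, p^2 - p*q}; counting standard monomials gives mu = 7. Corank 2; j^3 = -p^2*(p - q) has shape L^2 M (L != M), so D-series; mu = 7 gives D_7.

Type D7, Milnor number mu = 7.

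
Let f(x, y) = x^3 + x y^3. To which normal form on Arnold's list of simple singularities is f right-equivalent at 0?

E_7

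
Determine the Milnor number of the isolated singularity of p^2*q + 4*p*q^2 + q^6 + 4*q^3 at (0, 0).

The Hessian of f at 0 has rank 0. Corank 2; j^3 = q*(p + 2*q)^2 has shape L^2 M (L != M), so D-series; mu = 7 gives D_7.

7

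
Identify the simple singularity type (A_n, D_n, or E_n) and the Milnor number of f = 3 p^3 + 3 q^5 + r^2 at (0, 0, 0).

Type E_8, Milnor number mu = 8.

The Hessian of f at 0 has rank 1. Corank 2; j^3 = 3*p^3 is a perfect cube, so E-series; the 5-jet and mu = 8 give E_8.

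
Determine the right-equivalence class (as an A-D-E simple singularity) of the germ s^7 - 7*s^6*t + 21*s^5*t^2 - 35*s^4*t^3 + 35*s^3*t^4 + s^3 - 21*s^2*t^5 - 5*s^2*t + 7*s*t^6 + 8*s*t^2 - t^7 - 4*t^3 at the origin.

D_8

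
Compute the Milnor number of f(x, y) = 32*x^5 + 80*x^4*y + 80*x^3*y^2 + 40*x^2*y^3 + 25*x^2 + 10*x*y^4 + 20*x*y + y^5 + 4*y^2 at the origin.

4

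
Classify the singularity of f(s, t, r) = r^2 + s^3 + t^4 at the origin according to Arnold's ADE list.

E_{6}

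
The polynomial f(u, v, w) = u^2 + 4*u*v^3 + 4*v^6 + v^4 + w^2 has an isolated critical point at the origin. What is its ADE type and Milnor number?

Type A_{3}, Milnor number mu = 3.

The Hessian of f at 0 has rank 2. Corank 1: A-series; mu = 3 gives A_3.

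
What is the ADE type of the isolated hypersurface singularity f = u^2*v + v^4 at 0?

The Hessian of f at 0 has rank 0. Corank 2; j^3 = u^2*v has shape L^2 M (L != M), so D-series; mu = 5 gives D_5.

D_5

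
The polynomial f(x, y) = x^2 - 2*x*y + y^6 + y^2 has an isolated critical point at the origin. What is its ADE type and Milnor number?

Type A_5, Milnor number mu = 5.

The Hessian of f at 0 is [[2, -2], [-2, 2]] with rank 1, so corank 1. A Groebner basis of the Jacobian ideal J(f) in C{x,y} is {y^5, x - y}; counting standard monomials gives mu = 5. Corank 1: A-series; mu = 5 gives A_5.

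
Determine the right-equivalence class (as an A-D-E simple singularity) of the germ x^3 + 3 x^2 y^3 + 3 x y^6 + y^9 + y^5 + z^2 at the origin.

E8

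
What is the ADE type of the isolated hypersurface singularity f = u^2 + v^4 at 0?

A_3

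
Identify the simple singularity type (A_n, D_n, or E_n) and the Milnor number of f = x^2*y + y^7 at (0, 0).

The Hessian of f at 0 is [[0, 0], [0, 0]] with rank 0, so corank 2. A Groebner basis of the Jacobian ideal J(f) in C{x,y} is {x^2/7 + y^6, x^3, x*y}; counting standard monomials gives mu = 8. Corank 2; j^3 = x^2*y has shape L^2 M (L != M), so D-series; mu = 8 gives D_8.

Type D_{8}, Milnor number mu = 8.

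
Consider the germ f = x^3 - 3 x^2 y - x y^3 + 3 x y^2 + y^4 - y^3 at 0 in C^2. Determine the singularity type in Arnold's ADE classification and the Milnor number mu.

The Hessian of f at 0 is [[0, 0], [0, 0]] with rank 0, so corank 2. A Groebner basis of the Jacobian ideal J(f) in C{x,y} is {x^3 - 3*x^2*y + 6*x^2 - 12*x*y + 6*y^2, -3*x^2 + x*y^2 + 6*x*y - 3*y^2, -3*x^2 + 6*x*y + y^3 - 3*y^2}; counting standard monomials gives mu = 7. Corank 2; j^3 = (x - y)^3 is a perfect cube, so E-series; the 4-jet and mu = 7 give E_7.

Type E7, Milnor number mu = 7.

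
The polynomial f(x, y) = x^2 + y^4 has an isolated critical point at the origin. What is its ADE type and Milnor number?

Type A_{3}, Milnor number mu = 3.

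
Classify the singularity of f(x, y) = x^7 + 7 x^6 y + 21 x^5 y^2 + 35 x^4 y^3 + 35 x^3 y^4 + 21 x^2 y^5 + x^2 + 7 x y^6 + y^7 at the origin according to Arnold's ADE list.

A6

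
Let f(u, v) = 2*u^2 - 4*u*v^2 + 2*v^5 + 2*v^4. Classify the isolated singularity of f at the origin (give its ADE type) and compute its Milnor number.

The Hessian of f at 0 is [[4, 0], [0, 0]] with rank 1, so corank 1. A Groebner basis of the Jacobian ideal J(f) in C{u,v} is {u^2, -u + v^2}; counting standard monomials gives mu = 4. Corank 1: A-series; mu = 4 gives A_4.

Type A_{4}, Milnor number mu = 4.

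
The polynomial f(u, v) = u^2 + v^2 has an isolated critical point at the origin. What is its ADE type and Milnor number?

Type A_{1}, Milnor number mu = 1.

The Hessian of f at 0 is [[2, 0], [0, 2]] with rank 2, so corank 0. A Groebner basis of the Jacobian ideal J(f) in C{u,v} is {u, v}; counting standard monomials gives mu = 1. Corank 0: nondegenerate Morse point, so A_1.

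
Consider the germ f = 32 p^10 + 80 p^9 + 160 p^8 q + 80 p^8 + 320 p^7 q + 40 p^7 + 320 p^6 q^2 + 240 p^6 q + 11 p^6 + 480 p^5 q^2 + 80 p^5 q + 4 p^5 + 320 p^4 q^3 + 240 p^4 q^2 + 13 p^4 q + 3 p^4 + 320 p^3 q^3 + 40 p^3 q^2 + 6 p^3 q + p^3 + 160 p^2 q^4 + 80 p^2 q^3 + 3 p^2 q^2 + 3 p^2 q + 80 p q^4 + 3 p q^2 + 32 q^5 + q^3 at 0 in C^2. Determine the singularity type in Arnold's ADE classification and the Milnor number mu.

Type E_8, Milnor number mu = 8.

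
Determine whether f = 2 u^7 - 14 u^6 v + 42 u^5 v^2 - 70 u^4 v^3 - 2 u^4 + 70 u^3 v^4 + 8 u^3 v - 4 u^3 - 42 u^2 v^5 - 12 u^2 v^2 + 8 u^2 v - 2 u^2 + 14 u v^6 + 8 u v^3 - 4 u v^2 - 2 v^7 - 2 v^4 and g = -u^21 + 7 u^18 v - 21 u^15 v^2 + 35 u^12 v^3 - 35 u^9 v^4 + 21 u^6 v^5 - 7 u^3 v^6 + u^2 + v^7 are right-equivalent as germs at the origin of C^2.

The Hessian of f at 0 has rank 1. Corank 1: A-series; mu = 6 gives A_6. The Hessian of g at 0 has rank 1. Corank 1: A-series; mu = 6 gives A_6. Both have type A_6, hence right-equivalent.

Yes.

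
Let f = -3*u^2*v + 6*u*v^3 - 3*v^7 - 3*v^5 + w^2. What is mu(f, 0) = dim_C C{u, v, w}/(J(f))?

8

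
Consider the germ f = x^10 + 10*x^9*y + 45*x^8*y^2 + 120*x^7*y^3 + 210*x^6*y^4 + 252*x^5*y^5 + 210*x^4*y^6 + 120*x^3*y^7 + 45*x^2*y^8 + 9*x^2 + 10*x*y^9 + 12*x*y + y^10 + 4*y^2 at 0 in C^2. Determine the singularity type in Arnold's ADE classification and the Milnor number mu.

Type A_{9}, Milnor number mu = 9.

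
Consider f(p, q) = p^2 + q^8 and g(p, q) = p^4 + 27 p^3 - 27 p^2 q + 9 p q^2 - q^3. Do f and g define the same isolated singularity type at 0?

No.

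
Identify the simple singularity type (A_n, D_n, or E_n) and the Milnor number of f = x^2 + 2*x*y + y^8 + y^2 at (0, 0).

Type A7, Milnor number mu = 7.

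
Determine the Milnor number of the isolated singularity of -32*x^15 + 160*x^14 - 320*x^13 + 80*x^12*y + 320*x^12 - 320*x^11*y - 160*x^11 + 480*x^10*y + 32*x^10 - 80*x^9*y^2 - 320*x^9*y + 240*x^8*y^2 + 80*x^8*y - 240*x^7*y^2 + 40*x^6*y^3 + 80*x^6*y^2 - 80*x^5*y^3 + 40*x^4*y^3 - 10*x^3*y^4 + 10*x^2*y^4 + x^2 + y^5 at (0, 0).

4

The Hessian of f at 0 has rank 1. Corank 1: A-series; mu = 4 gives A_4.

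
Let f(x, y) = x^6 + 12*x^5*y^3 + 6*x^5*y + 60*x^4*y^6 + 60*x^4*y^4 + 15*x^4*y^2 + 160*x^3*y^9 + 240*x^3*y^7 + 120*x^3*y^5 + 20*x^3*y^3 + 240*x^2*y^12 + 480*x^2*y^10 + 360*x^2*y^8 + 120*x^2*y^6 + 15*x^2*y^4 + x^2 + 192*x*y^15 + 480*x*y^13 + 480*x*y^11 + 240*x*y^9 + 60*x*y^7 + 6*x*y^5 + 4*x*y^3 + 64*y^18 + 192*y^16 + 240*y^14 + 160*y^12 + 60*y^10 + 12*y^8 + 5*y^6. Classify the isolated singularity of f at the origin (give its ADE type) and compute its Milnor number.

Type A5, Milnor number mu = 5.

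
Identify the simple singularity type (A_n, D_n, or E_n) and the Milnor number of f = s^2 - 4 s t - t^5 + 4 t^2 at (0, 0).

The Hessian of f at 0 has rank 1. Corank 1: A-series; mu = 4 gives A_4.

Type A_{4}, Milnor number mu = 4.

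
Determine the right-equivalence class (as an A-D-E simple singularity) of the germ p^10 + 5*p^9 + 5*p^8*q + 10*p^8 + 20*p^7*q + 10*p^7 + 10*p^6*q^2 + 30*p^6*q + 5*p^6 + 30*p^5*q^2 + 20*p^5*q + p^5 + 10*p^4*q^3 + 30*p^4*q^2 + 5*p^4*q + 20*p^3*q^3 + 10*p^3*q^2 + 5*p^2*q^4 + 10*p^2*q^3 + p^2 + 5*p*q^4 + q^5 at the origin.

A4

The Hessian of f at 0 has rank 1. Corank 1: A-series; mu = 4 gives A_4.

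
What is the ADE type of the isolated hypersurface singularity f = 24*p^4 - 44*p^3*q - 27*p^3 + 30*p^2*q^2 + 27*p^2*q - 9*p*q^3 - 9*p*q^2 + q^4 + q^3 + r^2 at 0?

E_{7}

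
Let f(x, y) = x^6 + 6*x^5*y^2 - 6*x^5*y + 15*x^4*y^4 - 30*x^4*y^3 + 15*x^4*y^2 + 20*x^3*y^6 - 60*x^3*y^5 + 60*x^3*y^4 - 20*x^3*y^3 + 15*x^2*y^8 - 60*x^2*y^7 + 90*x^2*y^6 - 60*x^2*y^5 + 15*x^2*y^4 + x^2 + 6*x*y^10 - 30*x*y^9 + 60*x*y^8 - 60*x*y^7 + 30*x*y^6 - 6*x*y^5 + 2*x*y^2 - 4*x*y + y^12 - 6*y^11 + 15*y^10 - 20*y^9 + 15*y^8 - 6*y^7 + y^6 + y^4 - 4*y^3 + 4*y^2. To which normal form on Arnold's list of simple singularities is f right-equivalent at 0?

The Hessian of f at 0 is [[2, -4], [-4, 8]] with rank 1, so corank 1. A Groebner basis of the Jacobian ideal J(f) in C{x,y} is {x^3 + 12*x^2 - 40*x*y - 32*x + 64*y, x^2*y + 4*x^2 - 12*x*y - 8*x + 16*y, x + y^2 - 2*y}; counting standard monomials gives mu = 5. Corank 1: A-series; mu = 5 gives A_5.

A_5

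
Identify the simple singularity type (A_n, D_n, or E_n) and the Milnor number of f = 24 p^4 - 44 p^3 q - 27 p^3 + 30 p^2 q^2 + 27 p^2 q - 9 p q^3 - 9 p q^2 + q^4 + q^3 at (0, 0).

Type E7, Milnor number mu = 7.

The Hessian of f at 0 has rank 0. Corank 2; j^3 = -(3*p - q)^3 is a perfect cube, so E-series; the 4-jet and mu = 7 give E_7.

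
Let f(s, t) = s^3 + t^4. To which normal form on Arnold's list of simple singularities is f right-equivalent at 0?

E6

The Hessian of f at 0 has rank 0. Corank 2; j^3 = s^3 is a perfect cube, so E-series; the 4-jet and mu = 6 give E_6.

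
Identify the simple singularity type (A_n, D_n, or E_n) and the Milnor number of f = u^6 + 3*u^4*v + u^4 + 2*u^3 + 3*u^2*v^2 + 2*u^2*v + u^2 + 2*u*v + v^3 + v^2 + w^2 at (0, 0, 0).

The Hessian of f at 0 has rank 2. Corank 1: A-series; mu = 2 gives A_2.

Type A2, Milnor number mu = 2.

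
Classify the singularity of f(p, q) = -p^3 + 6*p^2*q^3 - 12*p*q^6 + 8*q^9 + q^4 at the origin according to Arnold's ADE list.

E_{6}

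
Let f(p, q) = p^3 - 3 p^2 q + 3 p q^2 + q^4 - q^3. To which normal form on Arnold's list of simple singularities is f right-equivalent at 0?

E_{6}

The Hessian of f at 0 has rank 0. Corank 2; j^3 = (p - q)^3 is a perfect cube, so E-series; the 4-jet and mu = 6 give E_6.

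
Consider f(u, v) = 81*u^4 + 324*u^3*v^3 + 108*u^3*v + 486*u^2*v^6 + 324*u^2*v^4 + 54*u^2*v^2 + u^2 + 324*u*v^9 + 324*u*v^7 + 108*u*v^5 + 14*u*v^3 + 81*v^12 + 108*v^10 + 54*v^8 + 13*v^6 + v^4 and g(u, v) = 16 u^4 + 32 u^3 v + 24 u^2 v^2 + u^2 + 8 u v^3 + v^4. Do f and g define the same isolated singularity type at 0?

Yes.

The Hessian of f at 0 has rank 1. Corank 1: A-series; mu = 3 gives A_3. The Hessian of g at 0 has rank 1. Corank 1: A-series; mu = 3 gives A_3. Both have type A_3, hence right-equivalent.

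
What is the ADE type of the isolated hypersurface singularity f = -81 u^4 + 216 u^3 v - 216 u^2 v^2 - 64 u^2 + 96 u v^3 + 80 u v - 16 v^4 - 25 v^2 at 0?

A3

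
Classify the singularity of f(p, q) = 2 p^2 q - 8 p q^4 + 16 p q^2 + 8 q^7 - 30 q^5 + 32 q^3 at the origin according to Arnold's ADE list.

D_{6}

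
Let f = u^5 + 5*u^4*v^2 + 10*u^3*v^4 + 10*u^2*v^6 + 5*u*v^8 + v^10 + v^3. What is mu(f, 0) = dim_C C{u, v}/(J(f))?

The Hessian of f at 0 has rank 0. Corank 2; j^3 = v^3 is a perfect cube, so E-series; the 5-jet and mu = 8 give E_8.

8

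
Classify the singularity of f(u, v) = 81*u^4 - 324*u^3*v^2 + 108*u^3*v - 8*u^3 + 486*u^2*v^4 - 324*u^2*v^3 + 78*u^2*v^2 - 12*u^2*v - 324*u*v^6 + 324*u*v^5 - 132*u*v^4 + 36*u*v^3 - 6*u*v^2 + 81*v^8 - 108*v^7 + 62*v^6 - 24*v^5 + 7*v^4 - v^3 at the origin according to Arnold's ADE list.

E_6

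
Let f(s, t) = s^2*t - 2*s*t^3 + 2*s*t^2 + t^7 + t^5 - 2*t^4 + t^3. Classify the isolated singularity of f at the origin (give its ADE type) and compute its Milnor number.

Type D_{8}, Milnor number mu = 8.

The Hessian of f at 0 is [[0, 0], [0, 0]] with rank 0, so corank 2. A Groebner basis of the Jacobian ideal J(f) in C{s,t} is {s^2*t^2 + 2*s^2*t + s^2/7 + 20*s*t^2/7 + 8*s*t/7 + t^2, s^3 + 3*s^2*t + s^2/7 + 20*s*t^2/7 + 8*s*t/7 + t^2, -s*t + t^3 - t^2}; counting standard monomials gives mu = 8. Corank 2; j^3 = t*(s + t)^2 has shape L^2 M (L != M), so D-series; mu = 8 gives D_8.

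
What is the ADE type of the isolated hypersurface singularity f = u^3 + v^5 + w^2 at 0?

E_8

The Hessian of f at 0 is [[0, 0, 0], [0, 0, 0], [0, 0, 2]] with rank 1, so corank 2. A Groebner basis of the Jacobian ideal J(f) in C{u,v,w} is {v^4, u^2, w}; counting standard monomials gives mu = 8. Corank 2; j^3 = u^3 is a perfect cube, so E-series; the 5-jet and mu = 8 give E_8.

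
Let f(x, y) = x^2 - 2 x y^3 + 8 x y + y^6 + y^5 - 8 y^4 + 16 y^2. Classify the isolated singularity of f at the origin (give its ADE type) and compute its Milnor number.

Type A_4, Milnor number mu = 4.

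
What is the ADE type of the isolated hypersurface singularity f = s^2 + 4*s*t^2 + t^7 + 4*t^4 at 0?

The Hessian of f at 0 is [[2, 0], [0, 0]] with rank 1, so corank 1. A Groebner basis of the Jacobian ideal J(f) in C{s,t} is {s^3, s/2 + t^2}; counting standard monomials gives mu = 6. Corank 1: A-series; mu = 6 gives A_6.

A_{6}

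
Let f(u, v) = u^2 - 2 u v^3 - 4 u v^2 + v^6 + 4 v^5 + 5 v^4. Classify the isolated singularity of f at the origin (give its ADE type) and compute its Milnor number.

The Hessian of f at 0 has rank 1. Corank 1: A-series; mu = 3 gives A_3.

Type A3, Milnor number mu = 3.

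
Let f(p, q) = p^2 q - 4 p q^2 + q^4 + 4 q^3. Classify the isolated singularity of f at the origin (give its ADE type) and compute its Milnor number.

Type D_{5}, Milnor number mu = 5.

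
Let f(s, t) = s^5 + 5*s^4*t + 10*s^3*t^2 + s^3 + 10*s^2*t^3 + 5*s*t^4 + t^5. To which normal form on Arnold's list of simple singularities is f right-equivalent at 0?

The Hessian of f at 0 is [[0, 0], [0, 0]] with rank 0, so corank 2. A Groebner basis of the Jacobian ideal J(f) in C{s,t} is {t^5, s*t^3 + t^4/4, s^2}; counting standard monomials gives mu = 8. Corank 2; j^3 = s^3 is a perfect cube, so E-series; the 5-jet and mu = 8 give E_8.

E_{8}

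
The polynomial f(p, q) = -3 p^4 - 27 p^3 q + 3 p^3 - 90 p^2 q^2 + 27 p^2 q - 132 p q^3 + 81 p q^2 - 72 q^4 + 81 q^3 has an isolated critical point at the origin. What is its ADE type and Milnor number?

The Hessian of f at 0 has rank 0. Corank 2; j^3 = 3*(p + 3*q)^3 is a perfect cube, so E-series; the 4-jet and mu = 7 give E_7.

Type E_{7}, Milnor number mu = 7.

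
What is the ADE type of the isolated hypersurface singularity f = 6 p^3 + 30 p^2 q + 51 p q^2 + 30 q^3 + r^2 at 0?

D4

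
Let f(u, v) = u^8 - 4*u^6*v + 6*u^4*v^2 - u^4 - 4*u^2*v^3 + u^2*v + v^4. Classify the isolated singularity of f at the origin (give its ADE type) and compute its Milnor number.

Type D_5, Milnor number mu = 5.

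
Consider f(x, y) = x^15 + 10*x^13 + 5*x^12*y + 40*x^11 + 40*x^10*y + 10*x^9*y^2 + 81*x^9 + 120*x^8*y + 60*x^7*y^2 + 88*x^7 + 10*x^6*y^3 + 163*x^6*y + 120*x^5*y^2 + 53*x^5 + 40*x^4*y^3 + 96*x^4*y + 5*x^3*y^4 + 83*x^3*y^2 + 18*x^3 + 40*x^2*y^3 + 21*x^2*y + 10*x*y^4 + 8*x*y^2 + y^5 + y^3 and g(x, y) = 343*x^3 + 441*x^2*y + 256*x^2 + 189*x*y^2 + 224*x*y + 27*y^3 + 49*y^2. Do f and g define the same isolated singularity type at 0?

No.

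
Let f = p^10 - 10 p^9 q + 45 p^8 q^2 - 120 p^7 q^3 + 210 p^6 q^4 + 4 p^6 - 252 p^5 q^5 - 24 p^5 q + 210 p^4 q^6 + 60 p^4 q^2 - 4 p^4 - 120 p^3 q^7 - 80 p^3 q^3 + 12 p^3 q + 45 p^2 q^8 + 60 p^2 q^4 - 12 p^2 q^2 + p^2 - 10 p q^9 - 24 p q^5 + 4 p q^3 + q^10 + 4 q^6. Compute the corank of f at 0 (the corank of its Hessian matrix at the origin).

1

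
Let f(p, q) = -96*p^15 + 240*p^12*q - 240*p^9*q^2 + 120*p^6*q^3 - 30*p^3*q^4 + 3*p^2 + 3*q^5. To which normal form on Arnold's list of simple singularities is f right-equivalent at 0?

A4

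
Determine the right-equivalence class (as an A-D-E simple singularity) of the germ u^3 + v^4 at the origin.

E_{6}

The Hessian of f at 0 is [[0, 0], [0, 0]] with rank 0, so corank 2. A Groebner basis of the Jacobian ideal J(f) in C{u,v} is {v^3, u^2}; counting standard monomials gives mu = 6. Corank 2; j^3 = u^3 is a perfect cube, so E-series; the 4-jet and mu = 6 give E_6.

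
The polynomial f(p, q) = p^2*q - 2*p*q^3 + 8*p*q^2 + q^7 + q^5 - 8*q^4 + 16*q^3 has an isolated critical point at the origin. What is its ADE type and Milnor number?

Type D_8, Milnor number mu = 8.

The Hessian of f at 0 is [[0, 0], [0, 0]] with rank 0, so corank 2. A Groebner basis of the Jacobian ideal J(f) in C{p,q} is {p^2*q^2 + 8*p^2*q + p^2/7 + 335*p*q^2/7 + 452*p*q/7 + 256*q^2, p^3 + 12*p^2*q + p^2/7 + 335*p*q^2/7 + 452*p*q/7 + 256*q^2, -p*q + q^3 - 4*q^2}; counting standard monomials gives mu = 8. Corank 2; j^3 = q*(p + 4*q)^2 has shape L^2 M (L != M), so D-series; mu = 8 gives D_8.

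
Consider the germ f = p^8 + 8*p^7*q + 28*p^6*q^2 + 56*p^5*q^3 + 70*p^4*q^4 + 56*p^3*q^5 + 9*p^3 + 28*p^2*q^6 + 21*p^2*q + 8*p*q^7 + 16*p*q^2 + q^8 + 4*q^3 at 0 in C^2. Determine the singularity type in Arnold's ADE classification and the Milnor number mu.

Type D_{9}, Milnor number mu = 9.

The Hessian of f at 0 is [[0, 0], [0, 0]] with rank 0, so corank 2. A Groebner basis of the Jacobian ideal J(f) in C{p,q} is {-6561*p*q/8 + q^7 - 2187*q^2/4, p*q^2 + 2*q^3/3, p^2 + 5*p*q/3 + 2*q^2/3}; counting standard monomials gives mu = 9. Corank 2; j^3 = (p + q)*(3*p + 2*q)^2 has shape L^2 M (L != M), so D-series; mu = 9 gives D_9.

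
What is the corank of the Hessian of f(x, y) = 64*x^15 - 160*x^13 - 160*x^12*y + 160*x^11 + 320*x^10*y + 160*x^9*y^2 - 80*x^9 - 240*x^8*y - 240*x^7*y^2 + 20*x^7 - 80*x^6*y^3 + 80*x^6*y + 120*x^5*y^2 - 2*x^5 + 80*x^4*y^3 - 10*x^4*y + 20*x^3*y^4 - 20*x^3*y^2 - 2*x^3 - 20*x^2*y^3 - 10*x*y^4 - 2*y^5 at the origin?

The Hessian at 0 is [[0, 0], [0, 0]] of rank 0; hence corank 2.

2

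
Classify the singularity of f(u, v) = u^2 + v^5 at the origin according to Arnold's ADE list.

A_{4}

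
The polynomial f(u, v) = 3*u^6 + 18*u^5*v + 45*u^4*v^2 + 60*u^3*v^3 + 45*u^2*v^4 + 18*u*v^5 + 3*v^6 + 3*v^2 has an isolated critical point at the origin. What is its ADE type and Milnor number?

Type A5, Milnor number mu = 5.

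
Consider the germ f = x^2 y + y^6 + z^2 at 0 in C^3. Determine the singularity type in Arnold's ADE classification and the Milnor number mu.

Type D_{7}, Milnor number mu = 7.

The Hessian of f at 0 is [[0, 0, 0], [0, 0, 0], [0, 0, 2]] with rank 1, so corank 2. A Groebner basis of the Jacobian ideal J(f) in C{x,y,z} is {x^2/6 + y^5, x^3, x*y, z}; counting standard monomials gives mu = 7. Corank 2; j^3 = x^2*y has shape L^2 M (L != M), so D-series; mu = 7 gives D_7.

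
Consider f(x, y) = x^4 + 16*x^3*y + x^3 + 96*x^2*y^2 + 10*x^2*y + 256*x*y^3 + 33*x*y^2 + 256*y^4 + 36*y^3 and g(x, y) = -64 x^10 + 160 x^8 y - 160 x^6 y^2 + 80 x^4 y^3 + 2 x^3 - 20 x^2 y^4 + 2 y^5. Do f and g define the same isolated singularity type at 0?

No.

The Hessian of f at 0 has rank 0. Corank 2; j^3 = (x + 3*y)^2*(x + 4*y) has shape L^2 M (L != M), so D-series; mu = 5 gives D_5. The Hessian of g at 0 has rank 0. Corank 2; j^3 = 2*x^3 is a perfect cube, so E-series; the 5-jet and mu = 8 give E_8. f is D_5 but g is E_8, hence not right-equivalent.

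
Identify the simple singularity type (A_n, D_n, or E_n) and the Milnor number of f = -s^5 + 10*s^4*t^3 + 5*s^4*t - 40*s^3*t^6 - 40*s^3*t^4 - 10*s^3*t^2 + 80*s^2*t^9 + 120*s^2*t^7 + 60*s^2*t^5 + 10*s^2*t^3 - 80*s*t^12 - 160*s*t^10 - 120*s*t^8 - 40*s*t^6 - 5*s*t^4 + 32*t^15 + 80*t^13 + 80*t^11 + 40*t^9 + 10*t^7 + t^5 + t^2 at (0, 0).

Type A_4, Milnor number mu = 4.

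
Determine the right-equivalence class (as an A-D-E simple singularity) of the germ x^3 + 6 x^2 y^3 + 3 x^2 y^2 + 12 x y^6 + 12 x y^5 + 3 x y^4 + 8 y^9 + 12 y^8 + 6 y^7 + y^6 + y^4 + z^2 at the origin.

E6

The Hessian of f at 0 has rank 1. Corank 2; j^3 = x^3 is a perfect cube, so E-series; the 4-jet and mu = 6 give E_6.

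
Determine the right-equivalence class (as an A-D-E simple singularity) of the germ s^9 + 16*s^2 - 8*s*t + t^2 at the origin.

A_8

The Hessian of f at 0 has rank 1. Corank 1: A-series; mu = 8 gives A_8.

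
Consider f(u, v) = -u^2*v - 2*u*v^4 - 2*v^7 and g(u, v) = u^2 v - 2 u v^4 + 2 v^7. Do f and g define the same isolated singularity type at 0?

Yes.

The Hessian of f at 0 is [[0, 0], [0, 0]] with rank 0, so corank 2. A Groebner basis of the Jacobian ideal J(f) in C{u,v} is {-u^2/6 + u*v^3, u*v + v^4, u^3, u^2*v}; counting standard monomials gives mu = 8. Corank 2; j^3 = -u^2*v has shape L^2 M (L != M), so D-series; mu = 8 gives D_8. The Hessian of g at 0 is [[0, 0], [0, 0]] with rank 0, so corank 2. A Groebner basis of the Jacobian ideal J(g) in C{u,v} is {u^2/6 + u*v^3, -u*v + v^4, u^3, u^2*v}; counting standard monomials gives mu = 8. Corank 2; j^3 = u^2*v has shape L^2 M (L != M), so D-series; mu = 8 gives D_8. Both have type D_8, hence right-equivalent.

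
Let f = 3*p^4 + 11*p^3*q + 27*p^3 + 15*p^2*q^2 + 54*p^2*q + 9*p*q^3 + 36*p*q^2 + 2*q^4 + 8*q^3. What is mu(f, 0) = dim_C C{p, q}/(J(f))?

7

The Hessian of f at 0 has rank 0. Corank 2; j^3 = (3*p + 2*q)^3 is a perfect cube, so E-series; the 4-jet and mu = 7 give E_7.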